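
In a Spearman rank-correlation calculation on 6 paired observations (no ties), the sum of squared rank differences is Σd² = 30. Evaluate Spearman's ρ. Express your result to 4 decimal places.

ρ = 1 − 6Σd² / [n(n²−1)] = 1 − 6×30 / (6×35)
  = 1 − 180/210 = 1 − 0.85714 ≈ 0.1429

0.1429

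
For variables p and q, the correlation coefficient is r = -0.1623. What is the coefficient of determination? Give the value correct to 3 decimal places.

r² = (-0.1623)² = 0.026

0.026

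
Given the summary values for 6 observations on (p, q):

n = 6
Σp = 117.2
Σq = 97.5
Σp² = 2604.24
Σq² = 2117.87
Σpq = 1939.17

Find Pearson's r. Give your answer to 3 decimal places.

0.085

r = (nΣpq − ΣpΣq) / √[(nΣp² − (Σp)²)(nΣq² − (Σq)²)]
Numerator: 6×1939.17 − 117.2×97.5 = 208.02
Denominator: √[(15625.44 − 13735.84)(12707.22 − 9506.25)] = √[1889.6 × 3200.97] = 2459.3806
r = 208.02 / 2459.3806 ≈ 0.085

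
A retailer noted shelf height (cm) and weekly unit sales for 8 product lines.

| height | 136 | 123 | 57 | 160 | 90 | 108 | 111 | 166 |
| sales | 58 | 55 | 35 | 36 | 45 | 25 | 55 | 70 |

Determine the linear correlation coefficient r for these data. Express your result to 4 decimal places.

0.4912

n = 8, Σx = 951, Σy = 379, Σx² = 122115, Σy² = 19485, Σxy = 46883
nΣxy − ΣxΣy = 375064 − 360429 = 14635
nΣx² − (Σx)² = 976920 − 904401 = 72519; nΣy² − (Σy)² = 155880 − 143641 = 12239
r = 14635 / √(72519 × 12239) = 14635 / 29791.9459 ≈ 0.4912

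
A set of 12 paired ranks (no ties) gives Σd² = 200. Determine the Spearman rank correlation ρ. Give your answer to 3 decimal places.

0.301

ρ = 1 − 6Σd² / [n(n²−1)] = 1 − 6×200 / (12×143)
  = 1 − 1200/1716 = 1 − 0.6993 ≈ 0.301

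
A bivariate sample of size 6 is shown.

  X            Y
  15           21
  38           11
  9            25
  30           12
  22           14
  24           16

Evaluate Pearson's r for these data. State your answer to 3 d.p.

-0.943

n = 6, ΣX = 138, ΣY = 99, ΣX² = 3710, ΣY² = 1783, ΣXY = 2010
nΣXY − ΣXΣY = 12060 − 13662 = -1602
nΣX² − (ΣX)² = 22260 − 19044 = 3216; nΣY² − (ΣY)² = 10698 − 9801 = 897
r = -1602 / √(3216 × 897) = -1602 / 1698.4558 ≈ -0.943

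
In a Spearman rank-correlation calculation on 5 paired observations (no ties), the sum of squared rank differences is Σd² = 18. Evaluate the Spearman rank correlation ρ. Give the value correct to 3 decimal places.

0.100

ρ = 1 − 6Σd² / [n(n²−1)] = 1 − 6×18 / (5×24)
  = 1 − 108/120 = 1 − 0.9000 ≈ 0.100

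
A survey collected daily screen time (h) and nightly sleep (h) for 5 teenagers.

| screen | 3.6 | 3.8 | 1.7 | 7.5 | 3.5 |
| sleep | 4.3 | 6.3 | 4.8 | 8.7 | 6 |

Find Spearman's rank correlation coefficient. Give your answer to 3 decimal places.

Rank screen: 3, 4, 1, 5, 2
Rank sleep: 1, 4, 2, 5, 3
d = rank(screen) − rank(sleep): 2, 0, -1, 0, -1; Σd² = 6
ρ = 1 − 6Σd² / [n(n²−1)] = 1 − 6×6 / (5×24) = 1 − 36/120 ≈ 0.700

0.700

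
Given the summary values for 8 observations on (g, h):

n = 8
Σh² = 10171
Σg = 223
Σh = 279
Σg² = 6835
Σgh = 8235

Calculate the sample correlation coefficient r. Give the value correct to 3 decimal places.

r = (nΣgh − ΣgΣh) / √[(nΣg² − (Σg)²)(nΣh² − (Σh)²)]
Numerator: 8×8235 − 223×279 = 3663
Denominator: √[(54680 − 49729)(81368 − 77841)] = √[4951 × 3527] = 4178.7770
r = 3663 / 4178.7770 ≈ 0.877

0.877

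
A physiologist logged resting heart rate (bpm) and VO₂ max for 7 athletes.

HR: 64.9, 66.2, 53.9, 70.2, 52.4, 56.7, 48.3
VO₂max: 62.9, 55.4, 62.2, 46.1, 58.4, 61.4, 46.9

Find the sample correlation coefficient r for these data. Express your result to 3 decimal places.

n = 7, Σx = 412.6, Σy = 393.3, Σx² = 24721.24, Σy² = 22399.75, Σxy = 23145.3
nΣxy − ΣxΣy = 162017.1 − 162275.58 = -258.48
nΣx² − (Σx)² = 173048.68 − 170238.76 = 2809.92; nΣy² − (Σy)² = 156798.25 − 154684.89 = 2113.36
r = -258.48 / √(2809.92 × 2113.36) = -258.48 / 2436.8776 ≈ -0.106

-0.106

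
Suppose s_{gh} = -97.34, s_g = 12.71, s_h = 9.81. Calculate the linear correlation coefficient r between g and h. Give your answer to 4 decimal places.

r = Cov(g,h) / (s_g · s_h) = -97.34 / (12.71 × 9.81)
  = -97.34 / 124.6851 ≈ -0.7807

-0.7807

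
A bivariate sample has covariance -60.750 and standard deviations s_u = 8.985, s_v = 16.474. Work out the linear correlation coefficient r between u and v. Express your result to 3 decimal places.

-0.410

r = Cov(u,v) / (s_u · s_v) = -60.750 / (8.985 × 16.474)
  = -60.750 / 148.0189 ≈ -0.410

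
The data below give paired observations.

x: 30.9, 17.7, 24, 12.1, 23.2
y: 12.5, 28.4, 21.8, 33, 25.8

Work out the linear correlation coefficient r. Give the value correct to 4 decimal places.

n = 5, Σx = 107.9, Σy = 121.5, Σx² = 2528.75, Σy² = 3192.69, Σxy = 2409.99
nΣxy − ΣxΣy = 12049.95 − 13109.85 = -1059.9
nΣx² − (Σx)² = 12643.75 − 11642.41 = 1001.34; nΣy² − (Σy)² = 15963.45 − 14762.25 = 1201.2
r = -1059.9 / √(1001.34 × 1201.2) = -1059.9 / 1096.7268 ≈ -0.9664

-0.9664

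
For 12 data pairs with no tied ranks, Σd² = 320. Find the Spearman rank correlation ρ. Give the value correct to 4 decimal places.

ρ = 1 − 6Σd² / [n(n²−1)] = 1 − 6×320 / (12×143)
  = 1 − 1920/1716 = 1 − 1.11888 ≈ -0.1189

-0.1189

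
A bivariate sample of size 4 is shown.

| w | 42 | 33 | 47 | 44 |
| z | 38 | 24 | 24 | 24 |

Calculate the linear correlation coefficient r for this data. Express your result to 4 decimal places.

n = 4, Σw = 166, Σz = 110, Σw² = 6998, Σz² = 3172, Σwz = 4572
nΣwz − ΣwΣz = 18288 − 18260 = 28
nΣw² − (Σw)² = 27992 − 27556 = 436; nΣz² − (Σz)² = 12688 − 12100 = 588
r = 28 / √(436 × 588) = 28 / 506.3280 ≈ 0.0553

0.0553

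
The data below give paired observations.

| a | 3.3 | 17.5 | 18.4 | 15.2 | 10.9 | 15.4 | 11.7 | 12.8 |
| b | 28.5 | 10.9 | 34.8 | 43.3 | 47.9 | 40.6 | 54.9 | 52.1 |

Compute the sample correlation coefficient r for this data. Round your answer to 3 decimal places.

-0.158

n = 8, Σa = 105.2, Σb = 313, Σa² = 1543.44, Σb² = 13688.18, Σab = 4039.84
nΣab − ΣaΣb = 32318.72 − 32927.6 = -608.88
nΣa² − (Σa)² = 12347.52 − 11067.04 = 1280.48; nΣb² − (Σb)² = 109505.44 − 97969 = 11536.44
r = -608.88 / √(1280.48 × 11536.44) = -608.88 / 3843.4595 ≈ -0.158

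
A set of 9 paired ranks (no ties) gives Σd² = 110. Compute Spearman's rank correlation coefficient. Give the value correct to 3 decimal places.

0.083

ρ = 1 − 6Σd² / [n(n²−1)] = 1 − 6×110 / (9×80)
  = 1 − 660/720 = 1 − 0.9167 ≈ 0.083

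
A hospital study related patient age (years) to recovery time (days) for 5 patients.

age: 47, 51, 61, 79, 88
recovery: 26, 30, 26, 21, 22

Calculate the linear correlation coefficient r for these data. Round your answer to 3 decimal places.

n = 5, Σx = 326, Σy = 125, Σx² = 22516, Σy² = 3177, Σxy = 7933
nΣxy − ΣxΣy = 39665 − 40750 = -1085
nΣx² − (Σx)² = 112580 − 106276 = 6304; nΣy² − (Σy)² = 15885 − 15625 = 260
r = -1085 / √(6304 × 260) = -1085 / 1280.2500 ≈ -0.847

-0.847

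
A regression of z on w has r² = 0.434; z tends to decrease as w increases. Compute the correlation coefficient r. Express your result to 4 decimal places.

-0.6588

|r| = √0.434 = 0.6588
The association is negative, so r = −0.6588.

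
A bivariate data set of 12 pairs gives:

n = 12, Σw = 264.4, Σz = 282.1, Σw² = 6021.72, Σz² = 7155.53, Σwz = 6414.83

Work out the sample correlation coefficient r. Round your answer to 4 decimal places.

r = (nΣwz − ΣwΣz) / √[(nΣw² − (Σw)²)(nΣz² − (Σz)²)]
Numerator: 12×6414.83 − 264.4×282.1 = 2390.72
Denominator: √[(72260.64 − 69907.36)(85866.36 − 79580.41)] = √[2353.28 × 6285.95] = 3846.1150
r = 2390.72 / 3846.1150 ≈ 0.6216

0.6216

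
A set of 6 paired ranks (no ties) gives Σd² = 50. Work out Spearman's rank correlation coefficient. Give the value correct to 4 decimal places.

-0.4286

ρ = 1 − 6Σd² / [n(n²−1)] = 1 − 6×50 / (6×35)
  = 1 − 300/210 = 1 − 1.42857 ≈ -0.4286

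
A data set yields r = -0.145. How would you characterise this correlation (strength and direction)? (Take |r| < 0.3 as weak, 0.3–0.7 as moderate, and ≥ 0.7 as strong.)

r = -0.145 < 0 so the relationship is negative.
|r| = 0.145, which falls in the weak range.

weak negative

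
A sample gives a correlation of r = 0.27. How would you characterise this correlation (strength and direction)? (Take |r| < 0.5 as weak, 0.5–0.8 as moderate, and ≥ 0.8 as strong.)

r = 0.27 > 0 so the relationship is positive.
|r| = 0.27, which falls in the weak range.

weak positive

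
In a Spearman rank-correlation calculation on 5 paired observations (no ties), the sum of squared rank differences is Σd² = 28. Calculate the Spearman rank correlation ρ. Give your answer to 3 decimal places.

ρ = 1 − 6Σd² / [n(n²−1)] = 1 − 6×28 / (5×24)
  = 1 − 168/120 = 1 − 1.4000 ≈ -0.400

-0.400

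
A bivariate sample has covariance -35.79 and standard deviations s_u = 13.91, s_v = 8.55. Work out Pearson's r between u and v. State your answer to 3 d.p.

r = Cov(u,v) / (s_u · s_v) = -35.79 / (13.91 × 8.55)
  = -35.79 / 118.9305 ≈ -0.301

-0.301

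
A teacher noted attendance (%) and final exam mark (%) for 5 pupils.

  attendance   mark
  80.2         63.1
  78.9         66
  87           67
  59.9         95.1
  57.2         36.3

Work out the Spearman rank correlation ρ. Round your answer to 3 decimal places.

Rank attendance: 4, 3, 5, 2, 1
Rank mark: 2, 3, 4, 5, 1
d = rank(attendance) − rank(mark): 2, 0, 1, -3, 0; Σd² = 14
ρ = 1 − 6Σd² / [n(n²−1)] = 1 − 6×14 / (5×24) = 1 − 84/120 ≈ 0.300

0.300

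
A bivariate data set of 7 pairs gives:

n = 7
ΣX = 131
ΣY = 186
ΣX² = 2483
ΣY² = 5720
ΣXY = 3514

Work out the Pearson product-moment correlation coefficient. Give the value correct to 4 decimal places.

0.2120

r = (nΣXY − ΣXΣY) / √[(nΣX² − (ΣX)²)(nΣY² − (ΣY)²)]
Numerator: 7×3514 − 131×186 = 232
Denominator: √[(17381 − 17161)(40040 − 34596)] = √[220 × 5444] = 1094.3857
r = 232 / 1094.3857 ≈ 0.2120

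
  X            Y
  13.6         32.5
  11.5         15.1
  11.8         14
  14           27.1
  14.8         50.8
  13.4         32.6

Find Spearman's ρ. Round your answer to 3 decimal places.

Rank X: 4, 1, 2, 5, 6, 3
Rank Y: 4, 2, 1, 3, 6, 5
d = rank(X) − rank(Y): 0, -1, 1, 2, 0, -2; Σd² = 10
ρ = 1 − 6Σd² / [n(n²−1)] = 1 − 6×10 / (6×35) = 1 − 60/210 ≈ 0.714

0.714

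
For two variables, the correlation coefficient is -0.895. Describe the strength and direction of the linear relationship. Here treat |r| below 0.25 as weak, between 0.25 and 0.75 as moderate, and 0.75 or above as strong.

r = -0.895 < 0 so the relationship is negative.
|r| = 0.895, which falls in the strong range.

strong negative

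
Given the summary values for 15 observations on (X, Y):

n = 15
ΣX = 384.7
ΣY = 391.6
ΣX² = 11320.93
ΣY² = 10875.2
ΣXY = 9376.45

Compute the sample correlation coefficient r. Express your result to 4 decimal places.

r = (nΣXY − ΣXΣY) / √[(nΣX² − (ΣX)²)(nΣY² − (ΣY)²)]
Numerator: 15×9376.45 − 384.7×391.6 = -10001.77
Denominator: √[(169813.95 − 147994.09)(163128 − 153350.56)] = √[21819.86 × 9777.44] = 14606.2443
r = -10001.77 / 14606.2443 ≈ -0.6848

-0.6848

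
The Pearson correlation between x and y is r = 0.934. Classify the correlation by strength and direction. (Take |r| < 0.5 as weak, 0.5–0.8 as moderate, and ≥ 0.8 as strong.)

strong positive

r = 0.934 > 0 so the relationship is positive.
|r| = 0.934, which falls in the strong range.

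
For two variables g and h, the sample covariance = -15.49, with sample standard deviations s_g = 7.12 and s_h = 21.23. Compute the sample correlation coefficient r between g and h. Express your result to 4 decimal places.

r = Cov(g,h) / (s_g · s_h) = -15.49 / (7.12 × 21.23)
  = -15.49 / 151.1576 ≈ -0.1025

-0.1025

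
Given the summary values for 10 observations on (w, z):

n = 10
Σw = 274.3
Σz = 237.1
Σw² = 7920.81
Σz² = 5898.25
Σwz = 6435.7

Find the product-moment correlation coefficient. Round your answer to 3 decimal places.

r = (nΣwz − ΣwΣz) / √[(nΣw² − (Σw)²)(nΣz² − (Σz)²)]
Numerator: 10×6435.7 − 274.3×237.1 = -679.53
Denominator: √[(79208.1 − 75240.49)(58982.5 − 56216.41)] = √[3967.61 × 2766.09] = 3312.8185
r = -679.53 / 3312.8185 ≈ -0.205

-0.205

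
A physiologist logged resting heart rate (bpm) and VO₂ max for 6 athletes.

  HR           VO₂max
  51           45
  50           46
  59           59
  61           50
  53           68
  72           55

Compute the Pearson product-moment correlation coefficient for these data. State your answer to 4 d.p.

0.1756

n = 6, Σx = 346, Σy = 323, Σx² = 20296, Σy² = 17771, Σxy = 18690
nΣxy − ΣxΣy = 112140 − 111758 = 382
nΣx² − (Σx)² = 121776 − 119716 = 2060; nΣy² − (Σy)² = 106626 − 104329 = 2297
r = 382 / √(2060 × 2297) = 382 / 2175.2747 ≈ 0.1756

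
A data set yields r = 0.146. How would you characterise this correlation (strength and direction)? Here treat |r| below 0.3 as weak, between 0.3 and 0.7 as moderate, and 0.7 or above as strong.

r = 0.146 > 0 so the relationship is positive.
|r| = 0.146, which falls in the weak range.

weak positive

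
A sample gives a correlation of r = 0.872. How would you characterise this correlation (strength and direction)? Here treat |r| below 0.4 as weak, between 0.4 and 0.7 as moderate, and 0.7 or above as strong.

r = 0.872 > 0 so the relationship is positive.
|r| = 0.872, which falls in the strong range.

strong positive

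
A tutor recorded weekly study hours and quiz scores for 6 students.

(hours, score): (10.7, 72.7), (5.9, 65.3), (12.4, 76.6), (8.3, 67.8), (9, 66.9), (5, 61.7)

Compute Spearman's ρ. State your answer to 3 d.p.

0.943

Rank hours: 5, 2, 6, 3, 4, 1
Rank score: 5, 2, 6, 4, 3, 1
d = rank(hours) − rank(score): 0, 0, 0, -1, 1, 0; Σd² = 2
ρ = 1 − 6Σd² / [n(n²−1)] = 1 − 6×2 / (6×35) = 1 − 12/210 ≈ 0.943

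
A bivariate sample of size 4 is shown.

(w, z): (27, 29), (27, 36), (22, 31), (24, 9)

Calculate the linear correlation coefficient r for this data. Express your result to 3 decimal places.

n = 4, Σw = 100, Σz = 105, Σw² = 2518, Σz² = 3179, Σwz = 2653
nΣwz − ΣwΣz = 10612 − 10500 = 112
nΣw² − (Σw)² = 10072 − 10000 = 72; nΣz² − (Σz)² = 12716 − 11025 = 1691
r = 112 / √(72 × 1691) = 112 / 348.9298 ≈ 0.321

0.321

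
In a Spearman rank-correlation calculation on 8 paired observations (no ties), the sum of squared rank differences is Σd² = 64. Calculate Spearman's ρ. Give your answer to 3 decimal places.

ρ = 1 − 6Σd² / [n(n²−1)] = 1 − 6×64 / (8×63)
  = 1 − 384/504 = 1 − 0.7619 ≈ 0.238

0.238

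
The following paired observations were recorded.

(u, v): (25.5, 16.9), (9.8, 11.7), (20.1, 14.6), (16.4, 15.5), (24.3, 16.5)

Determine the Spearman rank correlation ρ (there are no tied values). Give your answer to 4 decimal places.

Rank u: 5, 1, 3, 2, 4
Rank v: 5, 1, 2, 3, 4
d = rank(u) − rank(v): 0, 0, 1, -1, 0; Σd² = 2
ρ = 1 − 6Σd² / [n(n²−1)] = 1 − 6×2 / (5×24) = 1 − 12/120 ≈ 0.9000

0.9000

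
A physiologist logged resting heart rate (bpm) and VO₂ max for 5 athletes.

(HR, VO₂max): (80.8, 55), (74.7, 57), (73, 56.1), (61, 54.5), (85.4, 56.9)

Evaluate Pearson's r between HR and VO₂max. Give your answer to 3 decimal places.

n = 5, Σx = 374.9, Σy = 279.5, Σx² = 28451.89, Σy² = 15629.07, Σxy = 20980.96
nΣxy − ΣxΣy = 104904.8 − 104784.55 = 120.25
nΣx² − (Σx)² = 142259.45 − 140550.01 = 1709.44; nΣy² − (Σy)² = 78145.35 − 78120.25 = 25.1
r = 120.25 / √(1709.44 × 25.1) = 120.25 / 207.1399 ≈ 0.581

0.581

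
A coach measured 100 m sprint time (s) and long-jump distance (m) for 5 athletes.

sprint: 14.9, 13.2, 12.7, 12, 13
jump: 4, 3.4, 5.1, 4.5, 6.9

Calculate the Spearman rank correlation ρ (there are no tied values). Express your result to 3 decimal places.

Rank sprint: 5, 4, 2, 1, 3
Rank jump: 2, 1, 4, 3, 5
d = rank(sprint) − rank(jump): 3, 3, -2, -2, -2; Σd² = 30
ρ = 1 − 6Σd² / [n(n²−1)] = 1 − 6×30 / (5×24) = 1 − 180/120 ≈ -0.500

-0.500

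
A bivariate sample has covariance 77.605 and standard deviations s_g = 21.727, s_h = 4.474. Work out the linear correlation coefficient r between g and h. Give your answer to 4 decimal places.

r = Cov(g,h) / (s_g · s_h) = 77.605 / (21.727 × 4.474)
  = 77.605 / 97.2066 ≈ 0.7984

0.7984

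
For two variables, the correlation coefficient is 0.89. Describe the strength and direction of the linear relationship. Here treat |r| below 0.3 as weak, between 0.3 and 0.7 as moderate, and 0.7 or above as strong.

r = 0.89 > 0 so the relationship is positive.
|r| = 0.89, which falls in the strong range.

strong positive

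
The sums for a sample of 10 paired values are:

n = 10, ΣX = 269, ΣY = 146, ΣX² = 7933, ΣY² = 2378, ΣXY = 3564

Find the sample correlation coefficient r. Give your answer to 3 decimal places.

-0.877

r = (nΣXY − ΣXΣY) / √[(nΣX² − (ΣX)²)(nΣY² − (ΣY)²)]
Numerator: 10×3564 − 269×146 = -3634
Denominator: √[(79330 − 72361)(23780 − 21316)] = √[6969 × 2464] = 4143.8649
r = -3634 / 4143.8649 ≈ -0.877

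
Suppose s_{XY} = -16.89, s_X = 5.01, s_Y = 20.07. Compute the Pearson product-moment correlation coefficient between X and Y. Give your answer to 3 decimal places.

r = Cov(X,Y) / (s_X · s_Y) = -16.89 / (5.01 × 20.07)
  = -16.89 / 100.5507 ≈ -0.168

-0.168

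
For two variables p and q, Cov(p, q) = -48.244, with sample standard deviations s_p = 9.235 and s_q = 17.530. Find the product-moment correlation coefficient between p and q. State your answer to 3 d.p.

r = Cov(p,q) / (s_p · s_q) = -48.244 / (9.235 × 17.530)
  = -48.244 / 161.8896 ≈ -0.298

-0.298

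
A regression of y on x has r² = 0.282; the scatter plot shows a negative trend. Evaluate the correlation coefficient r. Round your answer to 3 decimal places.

-0.531

|r| = √0.282 = 0.531
The association is negative, so r = −0.531.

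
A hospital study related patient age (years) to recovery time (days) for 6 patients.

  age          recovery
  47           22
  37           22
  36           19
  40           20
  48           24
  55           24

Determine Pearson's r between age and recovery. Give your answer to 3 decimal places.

n = 6, Σx = 263, Σy = 131, Σx² = 11803, Σy² = 2881, Σxy = 5804
nΣxy − ΣxΣy = 34824 − 34453 = 371
nΣx² − (Σx)² = 70818 − 69169 = 1649; nΣy² − (Σy)² = 17286 − 17161 = 125
r = 371 / √(1649 × 125) = 371 / 454.0099 ≈ 0.817

0.817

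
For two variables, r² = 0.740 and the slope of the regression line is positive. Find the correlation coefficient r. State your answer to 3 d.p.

|r| = √0.740 = 0.860
The association is positive, so r = 0.860.

0.860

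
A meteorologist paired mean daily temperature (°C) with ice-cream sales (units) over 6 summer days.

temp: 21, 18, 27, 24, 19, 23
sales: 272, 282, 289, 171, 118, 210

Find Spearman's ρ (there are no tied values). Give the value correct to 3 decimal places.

0.200

Rank temp: 3, 1, 6, 5, 2, 4
Rank sales: 4, 5, 6, 2, 1, 3
d = rank(temp) − rank(sales): -1, -4, 0, 3, 1, 1; Σd² = 28
ρ = 1 − 6Σd² / [n(n²−1)] = 1 − 6×28 / (6×35) = 1 − 168/210 ≈ 0.200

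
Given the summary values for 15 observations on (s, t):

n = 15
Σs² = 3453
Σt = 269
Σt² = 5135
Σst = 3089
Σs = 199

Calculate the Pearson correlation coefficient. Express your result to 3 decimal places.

r = (nΣst − ΣsΣt) / √[(nΣs² − (Σs)²)(nΣt² − (Σt)²)]
Numerator: 15×3089 − 199×269 = -7196
Denominator: √[(51795 − 39601)(77025 − 72361)] = √[12194 × 4664] = 7541.4068
r = -7196 / 7541.4068 ≈ -0.954

-0.954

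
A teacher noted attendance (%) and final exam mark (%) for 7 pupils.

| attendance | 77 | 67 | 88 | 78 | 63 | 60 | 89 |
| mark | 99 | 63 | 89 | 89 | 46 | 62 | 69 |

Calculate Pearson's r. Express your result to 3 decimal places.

0.624

n = 7, Σx = 522, Σy = 517, Σx² = 39736, Σy² = 40333, Σxy = 39377
nΣxy − ΣxΣy = 275639 − 269874 = 5765
nΣx² − (Σx)² = 278152 − 272484 = 5668; nΣy² − (Σy)² = 282331 − 267289 = 15042
r = 5765 / √(5668 × 15042) = 5765 / 9233.5289 ≈ 0.624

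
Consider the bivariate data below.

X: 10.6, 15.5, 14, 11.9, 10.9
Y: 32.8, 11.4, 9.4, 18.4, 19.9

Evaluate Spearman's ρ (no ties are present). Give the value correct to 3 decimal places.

-0.900

Rank X: 1, 5, 4, 3, 2
Rank Y: 5, 2, 1, 3, 4
d = rank(X) − rank(Y): -4, 3, 3, 0, -2; Σd² = 38
ρ = 1 − 6Σd² / [n(n²−1)] = 1 − 6×38 / (5×24) = 1 − 228/120 ≈ -0.900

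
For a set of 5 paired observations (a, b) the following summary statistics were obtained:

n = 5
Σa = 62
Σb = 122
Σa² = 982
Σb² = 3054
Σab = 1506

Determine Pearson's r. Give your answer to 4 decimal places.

r = (nΣab − ΣaΣb) / √[(nΣa² − (Σa)²)(nΣb² − (Σb)²)]
Numerator: 5×1506 − 62×122 = -34
Denominator: √[(4910 − 3844)(15270 − 14884)] = √[1066 × 386] = 641.4640
r = -34 / 641.4640 ≈ -0.0530

-0.0530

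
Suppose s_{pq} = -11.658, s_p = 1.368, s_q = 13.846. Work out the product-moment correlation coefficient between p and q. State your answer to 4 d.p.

r = Cov(p,q) / (s_p · s_q) = -11.658 / (1.368 × 13.846)
  = -11.658 / 18.9413 ≈ -0.6155

-0.6155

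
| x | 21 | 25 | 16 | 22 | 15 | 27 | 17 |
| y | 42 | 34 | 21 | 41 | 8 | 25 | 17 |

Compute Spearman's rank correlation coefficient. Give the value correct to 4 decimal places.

Rank x: 4, 6, 2, 5, 1, 7, 3
Rank y: 7, 5, 3, 6, 1, 4, 2
d = rank(x) − rank(y): -3, 1, -1, -1, 0, 3, 1; Σd² = 22
ρ = 1 − 6Σd² / [n(n²−1)] = 1 − 6×22 / (7×48) = 1 − 132/336 ≈ 0.6071

0.6071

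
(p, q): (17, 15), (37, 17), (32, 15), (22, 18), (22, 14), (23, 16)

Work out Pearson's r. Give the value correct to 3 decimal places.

n = 6, Σp = 153, Σq = 95, Σp² = 4179, Σq² = 1515, Σpq = 2436
nΣpq − ΣpΣq = 14616 − 14535 = 81
nΣp² − (Σp)² = 25074 − 23409 = 1665; nΣq² − (Σq)² = 9090 − 9025 = 65
r = 81 / √(1665 × 65) = 81 / 328.9757 ≈ 0.246

0.246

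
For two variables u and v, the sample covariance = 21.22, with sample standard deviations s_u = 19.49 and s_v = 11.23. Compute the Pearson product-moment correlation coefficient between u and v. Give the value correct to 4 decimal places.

0.0970

r = Cov(u,v) / (s_u · s_v) = 21.22 / (19.49 × 11.23)
  = 21.22 / 218.8727 ≈ 0.0970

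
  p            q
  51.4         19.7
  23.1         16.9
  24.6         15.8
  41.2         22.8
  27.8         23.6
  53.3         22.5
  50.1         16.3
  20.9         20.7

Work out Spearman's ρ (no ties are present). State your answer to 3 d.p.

0.167

Rank p: 7, 2, 3, 5, 4, 8, 6, 1
Rank q: 4, 3, 1, 7, 8, 6, 2, 5
d = rank(p) − rank(q): 3, -1, 2, -2, -4, 2, 4, -4; Σd² = 70
ρ = 1 − 6Σd² / [n(n²−1)] = 1 − 6×70 / (8×63) = 1 − 420/504 ≈ 0.167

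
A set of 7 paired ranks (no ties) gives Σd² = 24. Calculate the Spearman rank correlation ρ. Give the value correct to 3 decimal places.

ρ = 1 − 6Σd² / [n(n²−1)] = 1 − 6×24 / (7×48)
  = 1 − 144/336 = 1 − 0.4286 ≈ 0.571

0.571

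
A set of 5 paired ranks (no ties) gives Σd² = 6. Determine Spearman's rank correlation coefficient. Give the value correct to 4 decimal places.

ρ = 1 − 6Σd² / [n(n²−1)] = 1 − 6×6 / (5×24)
  = 1 − 36/120 = 1 − 0.30000 ≈ 0.7000

0.7000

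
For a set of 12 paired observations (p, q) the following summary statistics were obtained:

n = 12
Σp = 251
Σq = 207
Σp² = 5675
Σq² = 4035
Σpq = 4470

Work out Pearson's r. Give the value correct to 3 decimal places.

r = (nΣpq − ΣpΣq) / √[(nΣp² − (Σp)²)(nΣq² − (Σq)²)]
Numerator: 12×4470 − 251×207 = 1683
Denominator: √[(68100 − 63001)(48420 − 42849)] = √[5099 × 5571] = 5329.7776
r = 1683 / 5329.7776 ≈ 0.316

0.316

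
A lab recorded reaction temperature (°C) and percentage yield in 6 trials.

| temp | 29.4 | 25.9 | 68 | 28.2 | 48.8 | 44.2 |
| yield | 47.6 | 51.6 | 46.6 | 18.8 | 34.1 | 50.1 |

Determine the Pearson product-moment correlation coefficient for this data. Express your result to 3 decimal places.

0.169

n = 6, Σx = 244.5, Σy = 248.8, Σx² = 11289.49, Σy² = 11126.14, Σxy = 10313.34
nΣxy − ΣxΣy = 61880.04 − 60831.6 = 1048.44
nΣx² − (Σx)² = 67736.94 − 59780.25 = 7956.69; nΣy² − (Σy)² = 66756.84 − 61901.44 = 4855.4
r = 1048.44 / √(7956.69 × 4855.4) = 1048.44 / 6215.5380 ≈ 0.169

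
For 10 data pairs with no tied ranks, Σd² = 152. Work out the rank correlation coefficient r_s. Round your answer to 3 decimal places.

0.079

ρ = 1 − 6Σd² / [n(n²−1)] = 1 − 6×152 / (10×99)
  = 1 − 912/990 = 1 − 0.9212 ≈ 0.079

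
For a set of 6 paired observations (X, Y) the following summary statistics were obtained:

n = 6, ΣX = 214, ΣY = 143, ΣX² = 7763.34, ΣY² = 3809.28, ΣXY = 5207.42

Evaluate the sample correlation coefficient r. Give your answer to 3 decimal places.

0.468

r = (nΣXY − ΣXΣY) / √[(nΣX² − (ΣX)²)(nΣY² − (ΣY)²)]
Numerator: 6×5207.42 − 214×143 = 642.52
Denominator: √[(46580.04 − 45796)(22855.68 − 20449)] = √[784.04 × 2406.68] = 1373.6569
r = 642.52 / 1373.6569 ≈ 0.468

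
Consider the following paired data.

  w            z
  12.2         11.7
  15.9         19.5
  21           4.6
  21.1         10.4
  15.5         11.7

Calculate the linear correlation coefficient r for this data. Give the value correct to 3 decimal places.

-0.517

n = 5, Σw = 85.7, Σz = 57.9, Σw² = 1528.11, Σz² = 783.35, Σwz = 950.18
nΣwz − ΣwΣz = 4750.9 − 4962.03 = -211.13
nΣw² − (Σw)² = 7640.55 − 7344.49 = 296.06; nΣz² − (Σz)² = 3916.75 − 3352.41 = 564.34
r = -211.13 / √(296.06 × 564.34) = -211.13 / 408.7524 ≈ -0.517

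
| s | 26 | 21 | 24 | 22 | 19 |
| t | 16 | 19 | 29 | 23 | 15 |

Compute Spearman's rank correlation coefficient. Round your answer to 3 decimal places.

Rank s: 5, 2, 4, 3, 1
Rank t: 2, 3, 5, 4, 1
d = rank(s) − rank(t): 3, -1, -1, -1, 0; Σd² = 12
ρ = 1 − 6Σd² / [n(n²−1)] = 1 − 6×12 / (5×24) = 1 − 72/120 ≈ 0.400

0.400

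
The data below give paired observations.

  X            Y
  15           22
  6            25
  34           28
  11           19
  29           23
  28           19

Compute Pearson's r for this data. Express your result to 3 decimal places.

0.262

n = 6, ΣX = 123, ΣY = 136, ΣX² = 3163, ΣY² = 3144, ΣXY = 2840
nΣXY − ΣXΣY = 17040 − 16728 = 312
nΣX² − (ΣX)² = 18978 − 15129 = 3849; nΣY² − (ΣY)² = 18864 − 18496 = 368
r = 312 / √(3849 × 368) = 312 / 1190.1395 ≈ 0.262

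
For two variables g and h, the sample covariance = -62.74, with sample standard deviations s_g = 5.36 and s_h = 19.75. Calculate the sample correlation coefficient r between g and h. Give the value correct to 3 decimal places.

-0.593

r = Cov(g,h) / (s_g · s_h) = -62.74 / (5.36 × 19.75)
  = -62.74 / 105.8600 ≈ -0.593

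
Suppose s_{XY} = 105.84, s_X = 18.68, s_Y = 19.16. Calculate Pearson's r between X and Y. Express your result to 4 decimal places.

r = Cov(X,Y) / (s_X · s_Y) = 105.84 / (18.68 × 19.16)
  = 105.84 / 357.9088 ≈ 0.2957

0.2957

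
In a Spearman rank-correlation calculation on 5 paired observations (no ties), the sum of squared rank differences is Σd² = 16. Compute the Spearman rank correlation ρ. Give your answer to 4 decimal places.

0.2000

ρ = 1 − 6Σd² / [n(n²−1)] = 1 − 6×16 / (5×24)
  = 1 − 96/120 = 1 − 0.80000 ≈ 0.2000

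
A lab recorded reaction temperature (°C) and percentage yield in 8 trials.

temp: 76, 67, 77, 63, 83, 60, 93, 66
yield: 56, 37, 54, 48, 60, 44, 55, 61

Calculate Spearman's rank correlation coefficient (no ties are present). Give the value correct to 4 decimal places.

Rank temp: 5, 4, 6, 2, 7, 1, 8, 3
Rank yield: 6, 1, 4, 3, 7, 2, 5, 8
d = rank(temp) − rank(yield): -1, 3, 2, -1, 0, -1, 3, -5; Σd² = 50
ρ = 1 − 6Σd² / [n(n²−1)] = 1 − 6×50 / (8×63) = 1 − 300/504 ≈ 0.4048

0.4048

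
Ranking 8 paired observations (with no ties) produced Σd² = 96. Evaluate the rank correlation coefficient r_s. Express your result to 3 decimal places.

-0.143

ρ = 1 − 6Σd² / [n(n²−1)] = 1 − 6×96 / (8×63)
  = 1 − 576/504 = 1 − 1.1429 ≈ -0.143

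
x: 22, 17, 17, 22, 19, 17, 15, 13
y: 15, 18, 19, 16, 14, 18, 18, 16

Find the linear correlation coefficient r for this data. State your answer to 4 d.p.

-0.4527

n = 8, Σx = 142, Σy = 134, Σx² = 2590, Σy² = 2266, Σxy = 2361
nΣxy − ΣxΣy = 18888 − 19028 = -140
nΣx² − (Σx)² = 20720 − 20164 = 556; nΣy² − (Σy)² = 18128 − 17956 = 172
r = -140 / √(556 × 172) = -140 / 309.2442 ≈ -0.4527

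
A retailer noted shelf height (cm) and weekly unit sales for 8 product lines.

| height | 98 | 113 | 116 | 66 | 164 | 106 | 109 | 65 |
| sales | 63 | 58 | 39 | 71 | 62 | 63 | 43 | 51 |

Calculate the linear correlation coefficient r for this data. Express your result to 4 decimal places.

-0.1227

n = 8, Σx = 837, Σy = 450, Σx² = 94423, Σy² = 26158, Σxy = 46786
nΣxy − ΣxΣy = 374288 − 376650 = -2362
nΣx² − (Σx)² = 755384 − 700569 = 54815; nΣy² − (Σy)² = 209264 − 202500 = 6764
r = -2362 / √(54815 × 6764) = -2362 / 19255.3541 ≈ -0.1227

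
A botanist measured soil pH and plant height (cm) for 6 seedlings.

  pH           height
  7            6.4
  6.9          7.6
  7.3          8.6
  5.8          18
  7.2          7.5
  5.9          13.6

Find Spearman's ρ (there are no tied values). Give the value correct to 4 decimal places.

-0.6000

Rank pH: 4, 3, 6, 1, 5, 2
Rank height: 1, 3, 4, 6, 2, 5
d = rank(pH) − rank(height): 3, 0, 2, -5, 3, -3; Σd² = 56
ρ = 1 − 6Σd² / [n(n²−1)] = 1 − 6×56 / (6×35) = 1 − 336/210 ≈ -0.6000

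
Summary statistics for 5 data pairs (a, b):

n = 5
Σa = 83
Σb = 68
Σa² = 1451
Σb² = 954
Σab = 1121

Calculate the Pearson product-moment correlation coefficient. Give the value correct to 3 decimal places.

r = (nΣab − ΣaΣb) / √[(nΣa² − (Σa)²)(nΣb² − (Σb)²)]
Numerator: 5×1121 − 83×68 = -39
Denominator: √[(7255 − 6889)(4770 − 4624)] = √[366 × 146] = 231.1623
r = -39 / 231.1623 ≈ -0.169

-0.169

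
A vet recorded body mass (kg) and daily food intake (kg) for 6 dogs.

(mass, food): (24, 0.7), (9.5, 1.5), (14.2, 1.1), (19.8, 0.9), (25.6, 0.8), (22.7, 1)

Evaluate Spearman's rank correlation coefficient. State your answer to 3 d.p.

Rank mass: 5, 1, 2, 3, 6, 4
Rank food: 1, 6, 5, 3, 2, 4
d = rank(mass) − rank(food): 4, -5, -3, 0, 4, 0; Σd² = 66
ρ = 1 − 6Σd² / [n(n²−1)] = 1 − 6×66 / (6×35) = 1 − 396/210 ≈ -0.886

-0.886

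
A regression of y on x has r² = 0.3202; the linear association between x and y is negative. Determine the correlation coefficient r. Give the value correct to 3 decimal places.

|r| = √0.3202 = 0.566
The association is negative, so r = −0.566.

-0.566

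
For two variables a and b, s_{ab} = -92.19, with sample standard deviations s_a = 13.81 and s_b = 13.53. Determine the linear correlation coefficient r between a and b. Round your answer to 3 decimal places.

r = Cov(a,b) / (s_a · s_b) = -92.19 / (13.81 × 13.53)
  = -92.19 / 186.8493 ≈ -0.493

-0.493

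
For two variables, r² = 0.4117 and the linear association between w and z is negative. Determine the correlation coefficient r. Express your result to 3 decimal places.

|r| = √0.4117 = 0.642
The association is negative, so r = −0.642.

-0.642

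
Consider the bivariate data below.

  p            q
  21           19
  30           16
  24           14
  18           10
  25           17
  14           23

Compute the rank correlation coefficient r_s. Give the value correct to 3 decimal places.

Rank p: 3, 6, 4, 2, 5, 1
Rank q: 5, 3, 2, 1, 4, 6
d = rank(p) − rank(q): -2, 3, 2, 1, 1, -5; Σd² = 44
ρ = 1 − 6Σd² / [n(n²−1)] = 1 − 6×44 / (6×35) = 1 − 264/210 ≈ -0.257

-0.257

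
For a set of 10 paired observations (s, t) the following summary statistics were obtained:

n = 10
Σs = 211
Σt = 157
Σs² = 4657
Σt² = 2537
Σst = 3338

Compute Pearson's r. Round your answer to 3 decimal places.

0.208

r = (nΣst − ΣsΣt) / √[(nΣs² − (Σs)²)(nΣt² − (Σt)²)]
Numerator: 10×3338 − 211×157 = 253
Denominator: √[(46570 − 44521)(25370 − 24649)] = √[2049 × 721] = 1215.4542
r = 253 / 1215.4542 ≈ 0.208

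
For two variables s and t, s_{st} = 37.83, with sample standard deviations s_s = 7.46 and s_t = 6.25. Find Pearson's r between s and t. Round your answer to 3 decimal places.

0.811

r = Cov(s,t) / (s_s · s_t) = 37.83 / (7.46 × 6.25)
  = 37.83 / 46.6250 ≈ 0.811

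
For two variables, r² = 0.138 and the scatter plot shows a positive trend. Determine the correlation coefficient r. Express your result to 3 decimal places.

|r| = √0.138 = 0.371
The association is positive, so r = 0.371.

0.371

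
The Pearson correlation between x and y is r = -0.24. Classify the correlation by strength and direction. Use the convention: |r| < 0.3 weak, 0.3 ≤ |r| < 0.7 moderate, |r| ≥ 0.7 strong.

r = -0.24 < 0 so the relationship is negative.
|r| = 0.24, which falls in the weak range.

weak negative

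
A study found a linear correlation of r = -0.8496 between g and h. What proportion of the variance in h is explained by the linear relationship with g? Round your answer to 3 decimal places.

0.722

r² = (-0.8496)² = 0.722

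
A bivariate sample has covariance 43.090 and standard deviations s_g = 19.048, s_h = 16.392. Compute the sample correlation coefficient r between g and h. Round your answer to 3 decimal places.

0.138

r = Cov(g,h) / (s_g · s_h) = 43.090 / (19.048 × 16.392)
  = 43.090 / 312.2348 ≈ 0.138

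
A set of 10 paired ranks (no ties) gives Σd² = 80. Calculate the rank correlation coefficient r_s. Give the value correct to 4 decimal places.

0.5152

ρ = 1 − 6Σd² / [n(n²−1)] = 1 − 6×80 / (10×99)
  = 1 − 480/990 = 1 − 0.48485 ≈ 0.5152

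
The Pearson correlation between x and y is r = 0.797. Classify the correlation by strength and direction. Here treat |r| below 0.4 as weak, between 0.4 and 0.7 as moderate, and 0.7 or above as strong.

strong positive

r = 0.797 > 0 so the relationship is positive.
|r| = 0.797, which falls in the strong range.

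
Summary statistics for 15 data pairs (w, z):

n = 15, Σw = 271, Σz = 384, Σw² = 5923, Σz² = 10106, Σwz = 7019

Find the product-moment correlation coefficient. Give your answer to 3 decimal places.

0.153

r = (nΣwz − ΣwΣz) / √[(nΣw² − (Σw)²)(nΣz² − (Σz)²)]
Numerator: 15×7019 − 271×384 = 1221
Denominator: √[(88845 − 73441)(151590 − 147456)] = √[15404 × 4134] = 7979.9835
r = 1221 / 7979.9835 ≈ 0.153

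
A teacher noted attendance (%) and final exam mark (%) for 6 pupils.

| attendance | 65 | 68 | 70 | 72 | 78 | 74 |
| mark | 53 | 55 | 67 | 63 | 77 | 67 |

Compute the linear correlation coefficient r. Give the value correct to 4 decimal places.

n = 6, Σx = 427, Σy = 382, Σx² = 30493, Σy² = 24710, Σxy = 27375
nΣxy − ΣxΣy = 164250 − 163114 = 1136
nΣx² − (Σx)² = 182958 − 182329 = 629; nΣy² − (Σy)² = 148260 − 145924 = 2336
r = 1136 / √(629 × 2336) = 1136 / 1212.1650 ≈ 0.9372

0.9372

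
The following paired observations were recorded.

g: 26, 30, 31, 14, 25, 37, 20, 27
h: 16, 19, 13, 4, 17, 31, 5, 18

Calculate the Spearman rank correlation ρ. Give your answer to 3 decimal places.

0.738

Rank g: 4, 6, 7, 1, 3, 8, 2, 5
Rank h: 4, 7, 3, 1, 5, 8, 2, 6
d = rank(g) − rank(h): 0, -1, 4, 0, -2, 0, 0, -1; Σd² = 22
ρ = 1 − 6Σd² / [n(n²−1)] = 1 − 6×22 / (8×63) = 1 − 132/504 ≈ 0.738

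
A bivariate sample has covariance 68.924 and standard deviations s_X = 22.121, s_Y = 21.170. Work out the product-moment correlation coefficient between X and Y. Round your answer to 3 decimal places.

r = Cov(X,Y) / (s_X · s_Y) = 68.924 / (22.121 × 21.170)
  = 68.924 / 468.3016 ≈ 0.147

0.147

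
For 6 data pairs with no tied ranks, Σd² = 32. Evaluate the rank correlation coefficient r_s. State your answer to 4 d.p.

ρ = 1 − 6Σd² / [n(n²−1)] = 1 − 6×32 / (6×35)
  = 1 − 192/210 = 1 − 0.91429 ≈ 0.0857

0.0857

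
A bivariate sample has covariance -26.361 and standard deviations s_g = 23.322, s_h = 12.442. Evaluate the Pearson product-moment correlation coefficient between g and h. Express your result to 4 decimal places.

-0.0908

r = Cov(g,h) / (s_g · s_h) = -26.361 / (23.322 × 12.442)
  = -26.361 / 290.1723 ≈ -0.0908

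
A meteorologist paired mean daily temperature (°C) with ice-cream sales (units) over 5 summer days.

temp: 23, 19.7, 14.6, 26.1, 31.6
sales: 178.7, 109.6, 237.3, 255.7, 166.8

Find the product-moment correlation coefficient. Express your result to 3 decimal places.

n = 5, Σx = 115, Σy = 948.1, Σx² = 2810.02, Σy² = 193461.87, Σxy = 21678.45
nΣxy − ΣxΣy = 108392.25 − 109031.5 = -639.25
nΣx² − (Σx)² = 14050.1 − 13225 = 825.1; nΣy² − (Σy)² = 967309.35 − 898893.61 = 68415.74
r = -639.25 / √(825.1 × 68415.74) = -639.25 / 7513.3100 ≈ -0.085

-0.085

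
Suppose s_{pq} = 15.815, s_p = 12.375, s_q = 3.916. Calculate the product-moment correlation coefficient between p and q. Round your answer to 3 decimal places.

r = Cov(p,q) / (s_p · s_q) = 15.815 / (12.375 × 3.916)
  = 15.815 / 48.4605 ≈ 0.326

0.326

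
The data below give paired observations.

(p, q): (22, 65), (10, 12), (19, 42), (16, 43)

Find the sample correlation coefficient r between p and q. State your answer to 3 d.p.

0.964

n = 4, Σp = 67, Σq = 162, Σp² = 1201, Σq² = 7982, Σpq = 3036
nΣpq − ΣpΣq = 12144 − 10854 = 1290
nΣp² − (Σp)² = 4804 − 4489 = 315; nΣq² − (Σq)² = 31928 − 26244 = 5684
r = 1290 / √(315 × 5684) = 1290 / 1338.0807 ≈ 0.964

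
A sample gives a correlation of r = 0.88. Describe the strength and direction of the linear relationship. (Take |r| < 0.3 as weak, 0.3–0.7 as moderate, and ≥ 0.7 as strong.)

r = 0.88 > 0 so the relationship is positive.
|r| = 0.88, which falls in the strong range.

strong positive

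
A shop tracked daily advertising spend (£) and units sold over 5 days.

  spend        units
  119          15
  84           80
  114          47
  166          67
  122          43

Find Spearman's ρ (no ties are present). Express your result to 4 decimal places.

-0.3000

Rank spend: 3, 1, 2, 5, 4
Rank units: 1, 5, 3, 4, 2
d = rank(spend) − rank(units): 2, -4, -1, 1, 2; Σd² = 26
ρ = 1 − 6Σd² / [n(n²−1)] = 1 − 6×26 / (5×24) = 1 − 156/120 ≈ -0.3000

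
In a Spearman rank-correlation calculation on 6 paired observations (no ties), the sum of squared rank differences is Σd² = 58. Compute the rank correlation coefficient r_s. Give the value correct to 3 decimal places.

ρ = 1 − 6Σd² / [n(n²−1)] = 1 − 6×58 / (6×35)
  = 1 − 348/210 = 1 − 1.6571 ≈ -0.657

-0.657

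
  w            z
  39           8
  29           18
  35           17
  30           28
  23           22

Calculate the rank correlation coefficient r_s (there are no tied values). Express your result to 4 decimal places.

Rank w: 5, 2, 4, 3, 1
Rank z: 1, 3, 2, 5, 4
d = rank(w) − rank(z): 4, -1, 2, -2, -3; Σd² = 34
ρ = 1 − 6Σd² / [n(n²−1)] = 1 − 6×34 / (5×24) = 1 − 204/120 ≈ -0.7000

-0.7000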